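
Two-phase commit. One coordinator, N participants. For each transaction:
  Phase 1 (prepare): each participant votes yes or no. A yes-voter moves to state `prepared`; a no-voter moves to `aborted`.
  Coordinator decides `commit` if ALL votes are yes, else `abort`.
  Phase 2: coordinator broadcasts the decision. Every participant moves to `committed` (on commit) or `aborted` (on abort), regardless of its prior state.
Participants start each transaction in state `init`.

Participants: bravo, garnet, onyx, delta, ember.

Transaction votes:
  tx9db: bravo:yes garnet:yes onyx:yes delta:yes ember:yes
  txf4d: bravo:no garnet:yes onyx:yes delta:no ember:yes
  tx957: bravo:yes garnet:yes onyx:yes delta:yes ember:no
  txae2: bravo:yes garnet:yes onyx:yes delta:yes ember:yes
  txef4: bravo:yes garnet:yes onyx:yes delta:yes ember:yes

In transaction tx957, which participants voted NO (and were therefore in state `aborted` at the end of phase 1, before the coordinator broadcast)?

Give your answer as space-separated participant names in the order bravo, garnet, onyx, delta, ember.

Txn tx957 phase 1: bravo yes -> prepared; garnet yes -> prepared; onyx yes -> prepared; delta yes -> prepared; ember no -> aborted

Answer: ember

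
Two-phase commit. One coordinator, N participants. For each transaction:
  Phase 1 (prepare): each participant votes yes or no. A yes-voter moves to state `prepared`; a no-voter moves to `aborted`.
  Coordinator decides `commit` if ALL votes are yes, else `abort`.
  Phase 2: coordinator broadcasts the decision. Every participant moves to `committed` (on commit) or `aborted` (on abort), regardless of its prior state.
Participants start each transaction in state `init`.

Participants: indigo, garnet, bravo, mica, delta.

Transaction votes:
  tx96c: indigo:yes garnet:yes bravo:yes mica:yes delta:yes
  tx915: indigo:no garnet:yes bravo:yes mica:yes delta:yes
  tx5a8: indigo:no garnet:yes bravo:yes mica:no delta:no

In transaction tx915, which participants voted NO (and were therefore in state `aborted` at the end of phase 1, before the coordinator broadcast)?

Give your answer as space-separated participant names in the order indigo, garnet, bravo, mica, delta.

Txn tx915 phase 1: indigo no -> aborted; garnet yes -> prepared; bravo yes -> prepared; mica yes -> prepared; delta yes -> prepared

Answer: indigo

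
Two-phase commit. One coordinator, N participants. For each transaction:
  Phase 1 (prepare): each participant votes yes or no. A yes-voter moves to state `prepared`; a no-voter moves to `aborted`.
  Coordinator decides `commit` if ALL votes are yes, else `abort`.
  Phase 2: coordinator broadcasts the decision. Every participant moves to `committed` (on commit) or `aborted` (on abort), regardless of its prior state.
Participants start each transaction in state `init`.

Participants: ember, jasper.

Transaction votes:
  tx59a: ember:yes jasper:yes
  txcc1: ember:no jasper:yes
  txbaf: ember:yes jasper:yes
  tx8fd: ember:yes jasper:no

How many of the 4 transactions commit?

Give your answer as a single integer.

tx59a: all yes -> commit (commits=1)
txcc1: no from ember -> abort (commits=1)
txbaf: all yes -> commit (commits=2)
tx8fd: no from jasper -> abort (commits=2)

Answer: 2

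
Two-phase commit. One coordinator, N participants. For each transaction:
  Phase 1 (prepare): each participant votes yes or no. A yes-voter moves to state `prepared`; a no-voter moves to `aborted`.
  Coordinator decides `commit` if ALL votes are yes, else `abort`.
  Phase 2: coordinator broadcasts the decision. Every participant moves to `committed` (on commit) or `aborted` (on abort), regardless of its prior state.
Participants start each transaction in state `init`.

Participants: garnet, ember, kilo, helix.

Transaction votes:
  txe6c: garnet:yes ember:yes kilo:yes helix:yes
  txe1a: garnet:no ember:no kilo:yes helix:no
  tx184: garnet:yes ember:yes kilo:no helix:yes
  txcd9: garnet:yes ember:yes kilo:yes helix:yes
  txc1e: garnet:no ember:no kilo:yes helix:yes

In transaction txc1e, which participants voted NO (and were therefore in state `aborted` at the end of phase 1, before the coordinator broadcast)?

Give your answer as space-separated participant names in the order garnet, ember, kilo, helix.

Txn txc1e phase 1: garnet no -> aborted; ember no -> aborted; kilo yes -> prepared; helix yes -> prepared

Answer: garnet ember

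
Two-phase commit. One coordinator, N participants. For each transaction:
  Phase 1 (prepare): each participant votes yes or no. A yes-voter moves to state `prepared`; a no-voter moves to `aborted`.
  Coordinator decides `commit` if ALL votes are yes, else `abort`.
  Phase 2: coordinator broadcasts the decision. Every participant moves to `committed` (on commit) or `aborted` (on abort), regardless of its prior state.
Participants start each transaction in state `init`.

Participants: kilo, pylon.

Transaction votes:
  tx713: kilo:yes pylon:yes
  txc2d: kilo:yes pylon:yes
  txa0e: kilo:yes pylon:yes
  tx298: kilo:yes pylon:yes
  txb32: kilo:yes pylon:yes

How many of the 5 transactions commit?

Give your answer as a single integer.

Answer: 5

Derivation:
tx713: all yes -> commit (commits=1)
txc2d: all yes -> commit (commits=2)
txa0e: all yes -> commit (commits=3)
tx298: all yes -> commit (commits=4)
txb32: all yes -> commit (commits=5)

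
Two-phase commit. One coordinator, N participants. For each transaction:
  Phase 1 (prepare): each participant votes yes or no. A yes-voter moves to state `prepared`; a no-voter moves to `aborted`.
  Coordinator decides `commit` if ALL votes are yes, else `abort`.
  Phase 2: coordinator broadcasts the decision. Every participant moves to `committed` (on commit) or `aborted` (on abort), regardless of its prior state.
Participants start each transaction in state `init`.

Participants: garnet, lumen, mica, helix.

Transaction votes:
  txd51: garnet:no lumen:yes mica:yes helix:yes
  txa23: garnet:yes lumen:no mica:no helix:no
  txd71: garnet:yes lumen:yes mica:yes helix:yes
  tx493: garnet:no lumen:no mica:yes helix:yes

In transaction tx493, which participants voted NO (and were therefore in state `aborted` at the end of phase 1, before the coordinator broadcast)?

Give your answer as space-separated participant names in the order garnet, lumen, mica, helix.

Txn tx493 phase 1: garnet no -> aborted; lumen no -> aborted; mica yes -> prepared; helix yes -> prepared

Answer: garnet lumen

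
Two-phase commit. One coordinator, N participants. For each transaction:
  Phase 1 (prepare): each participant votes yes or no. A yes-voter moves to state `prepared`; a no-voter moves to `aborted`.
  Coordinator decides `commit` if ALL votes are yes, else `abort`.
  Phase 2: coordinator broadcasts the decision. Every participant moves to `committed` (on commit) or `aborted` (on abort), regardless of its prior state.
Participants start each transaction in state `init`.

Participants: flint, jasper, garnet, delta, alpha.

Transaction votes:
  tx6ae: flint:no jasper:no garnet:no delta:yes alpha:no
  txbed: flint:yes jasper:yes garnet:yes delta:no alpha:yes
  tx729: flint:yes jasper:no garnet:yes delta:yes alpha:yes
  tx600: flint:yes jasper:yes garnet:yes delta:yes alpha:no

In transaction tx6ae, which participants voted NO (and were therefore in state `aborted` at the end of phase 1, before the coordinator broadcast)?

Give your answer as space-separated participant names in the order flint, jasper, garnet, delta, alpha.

Answer: flint jasper garnet alpha

Derivation:
Txn tx6ae phase 1: flint no -> aborted; jasper no -> aborted; garnet no -> aborted; delta yes -> prepared; alpha no -> aborted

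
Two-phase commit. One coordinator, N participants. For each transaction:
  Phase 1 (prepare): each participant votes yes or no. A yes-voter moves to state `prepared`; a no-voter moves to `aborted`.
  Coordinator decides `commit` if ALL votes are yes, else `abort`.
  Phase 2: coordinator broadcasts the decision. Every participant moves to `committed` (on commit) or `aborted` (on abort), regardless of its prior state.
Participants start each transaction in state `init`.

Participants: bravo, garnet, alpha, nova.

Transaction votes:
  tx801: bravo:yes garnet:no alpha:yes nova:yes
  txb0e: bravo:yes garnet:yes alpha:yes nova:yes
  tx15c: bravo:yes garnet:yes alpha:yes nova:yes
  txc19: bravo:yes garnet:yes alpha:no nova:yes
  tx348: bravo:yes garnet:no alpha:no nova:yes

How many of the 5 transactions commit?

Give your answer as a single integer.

tx801: no from garnet -> abort (commits=0)
txb0e: all yes -> commit (commits=1)
tx15c: all yes -> commit (commits=2)
txc19: no from alpha -> abort (commits=2)
tx348: no from garnet, alpha -> abort (commits=2)

Answer: 2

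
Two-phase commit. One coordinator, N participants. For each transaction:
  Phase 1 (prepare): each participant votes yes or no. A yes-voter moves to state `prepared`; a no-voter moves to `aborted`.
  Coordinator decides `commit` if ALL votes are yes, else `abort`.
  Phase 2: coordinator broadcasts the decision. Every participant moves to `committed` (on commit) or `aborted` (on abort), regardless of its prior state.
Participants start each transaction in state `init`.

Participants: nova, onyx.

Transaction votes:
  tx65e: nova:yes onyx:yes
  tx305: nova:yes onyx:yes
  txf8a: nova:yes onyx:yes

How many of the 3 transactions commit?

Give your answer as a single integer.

Answer: 3

Derivation:
tx65e: all yes -> commit (commits=1)
tx305: all yes -> commit (commits=2)
txf8a: all yes -> commit (commits=3)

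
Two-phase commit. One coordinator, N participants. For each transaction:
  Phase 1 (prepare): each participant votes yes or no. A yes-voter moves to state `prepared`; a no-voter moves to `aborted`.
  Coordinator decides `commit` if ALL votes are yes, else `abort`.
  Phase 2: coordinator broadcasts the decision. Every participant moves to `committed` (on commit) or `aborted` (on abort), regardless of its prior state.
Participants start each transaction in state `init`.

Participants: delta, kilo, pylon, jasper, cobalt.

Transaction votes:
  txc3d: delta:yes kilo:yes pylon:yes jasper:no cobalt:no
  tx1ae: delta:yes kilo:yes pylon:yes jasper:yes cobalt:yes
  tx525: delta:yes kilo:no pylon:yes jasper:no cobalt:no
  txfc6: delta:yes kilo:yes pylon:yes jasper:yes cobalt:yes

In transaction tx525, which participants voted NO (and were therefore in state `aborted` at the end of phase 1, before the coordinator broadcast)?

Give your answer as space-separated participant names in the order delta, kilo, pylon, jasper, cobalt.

Txn tx525 phase 1: delta yes -> prepared; kilo no -> aborted; pylon yes -> prepared; jasper no -> aborted; cobalt no -> aborted

Answer: kilo jasper cobalt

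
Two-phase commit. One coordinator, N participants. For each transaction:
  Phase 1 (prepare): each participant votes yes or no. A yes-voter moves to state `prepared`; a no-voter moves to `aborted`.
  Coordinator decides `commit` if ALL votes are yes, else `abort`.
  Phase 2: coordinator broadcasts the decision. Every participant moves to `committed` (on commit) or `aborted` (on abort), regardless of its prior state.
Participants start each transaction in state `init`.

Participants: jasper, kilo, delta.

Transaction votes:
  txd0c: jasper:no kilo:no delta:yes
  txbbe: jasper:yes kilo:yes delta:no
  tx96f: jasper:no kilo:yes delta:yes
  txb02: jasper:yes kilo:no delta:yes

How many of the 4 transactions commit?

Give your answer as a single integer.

Answer: 0

Derivation:
txd0c: no from jasper, kilo -> abort (commits=0)
txbbe: no from delta -> abort (commits=0)
tx96f: no from jasper -> abort (commits=0)
txb02: no from kilo -> abort (commits=0)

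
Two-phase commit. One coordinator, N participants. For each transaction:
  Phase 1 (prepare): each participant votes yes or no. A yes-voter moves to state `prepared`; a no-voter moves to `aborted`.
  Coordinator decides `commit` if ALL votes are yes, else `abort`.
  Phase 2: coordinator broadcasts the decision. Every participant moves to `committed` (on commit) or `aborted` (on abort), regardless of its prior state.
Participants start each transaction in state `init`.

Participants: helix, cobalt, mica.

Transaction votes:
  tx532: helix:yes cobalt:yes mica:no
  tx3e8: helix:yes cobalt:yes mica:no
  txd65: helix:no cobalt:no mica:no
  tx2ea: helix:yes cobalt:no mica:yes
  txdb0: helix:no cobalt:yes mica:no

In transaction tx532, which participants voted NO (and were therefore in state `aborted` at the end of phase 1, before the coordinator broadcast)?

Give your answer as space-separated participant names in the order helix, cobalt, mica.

Txn tx532 phase 1: helix yes -> prepared; cobalt yes -> prepared; mica no -> aborted

Answer: mica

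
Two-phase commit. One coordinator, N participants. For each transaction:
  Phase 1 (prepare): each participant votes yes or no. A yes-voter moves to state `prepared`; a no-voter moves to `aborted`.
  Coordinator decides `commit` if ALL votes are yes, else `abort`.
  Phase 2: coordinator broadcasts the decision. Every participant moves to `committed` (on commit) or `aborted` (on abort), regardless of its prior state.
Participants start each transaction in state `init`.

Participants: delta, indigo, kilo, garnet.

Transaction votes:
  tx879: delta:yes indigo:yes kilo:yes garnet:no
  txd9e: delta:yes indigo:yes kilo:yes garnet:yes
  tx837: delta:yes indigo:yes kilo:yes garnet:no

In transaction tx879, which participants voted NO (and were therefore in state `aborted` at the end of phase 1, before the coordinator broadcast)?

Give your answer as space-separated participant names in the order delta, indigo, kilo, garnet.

Answer: garnet

Derivation:
Txn tx879 phase 1: delta yes -> prepared; indigo yes -> prepared; kilo yes -> prepared; garnet no -> aborted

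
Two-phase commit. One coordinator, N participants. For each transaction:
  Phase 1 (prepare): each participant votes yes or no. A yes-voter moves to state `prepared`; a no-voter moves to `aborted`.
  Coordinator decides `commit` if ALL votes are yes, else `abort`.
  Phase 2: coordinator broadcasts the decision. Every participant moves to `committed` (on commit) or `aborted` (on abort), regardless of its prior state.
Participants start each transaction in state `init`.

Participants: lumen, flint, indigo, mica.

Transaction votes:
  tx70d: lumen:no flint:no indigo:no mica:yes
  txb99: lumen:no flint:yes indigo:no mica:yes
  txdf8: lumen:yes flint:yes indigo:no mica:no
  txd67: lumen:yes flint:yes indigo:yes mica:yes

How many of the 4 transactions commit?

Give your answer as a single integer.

tx70d: no from lumen, flint, indigo -> abort (commits=0)
txb99: no from lumen, indigo -> abort (commits=0)
txdf8: no from indigo, mica -> abort (commits=0)
txd67: all yes -> commit (commits=1)

Answer: 1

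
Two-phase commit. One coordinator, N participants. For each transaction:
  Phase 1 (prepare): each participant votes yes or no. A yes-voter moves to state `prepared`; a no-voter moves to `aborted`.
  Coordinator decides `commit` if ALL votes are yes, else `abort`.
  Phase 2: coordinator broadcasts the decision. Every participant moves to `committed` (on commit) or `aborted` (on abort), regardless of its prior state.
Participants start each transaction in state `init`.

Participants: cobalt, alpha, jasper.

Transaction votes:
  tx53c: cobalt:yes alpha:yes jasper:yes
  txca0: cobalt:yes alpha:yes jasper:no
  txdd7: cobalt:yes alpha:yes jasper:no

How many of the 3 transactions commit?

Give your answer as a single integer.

tx53c: all yes -> commit (commits=1)
txca0: no from jasper -> abort (commits=1)
txdd7: no from jasper -> abort (commits=1)

Answer: 1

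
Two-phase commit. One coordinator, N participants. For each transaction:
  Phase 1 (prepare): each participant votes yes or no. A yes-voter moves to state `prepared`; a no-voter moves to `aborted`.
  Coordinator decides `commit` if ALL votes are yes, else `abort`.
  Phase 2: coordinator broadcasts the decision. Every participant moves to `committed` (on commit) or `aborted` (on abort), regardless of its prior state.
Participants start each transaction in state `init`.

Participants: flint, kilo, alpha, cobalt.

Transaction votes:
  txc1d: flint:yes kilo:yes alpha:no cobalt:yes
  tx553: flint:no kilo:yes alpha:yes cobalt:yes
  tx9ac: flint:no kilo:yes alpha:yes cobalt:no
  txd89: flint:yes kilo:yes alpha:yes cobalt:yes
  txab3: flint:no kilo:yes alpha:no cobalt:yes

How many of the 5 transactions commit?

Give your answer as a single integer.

txc1d: no from alpha -> abort (commits=0)
tx553: no from flint -> abort (commits=0)
tx9ac: no from flint, cobalt -> abort (commits=0)
txd89: all yes -> commit (commits=1)
txab3: no from flint, alpha -> abort (commits=1)

Answer: 1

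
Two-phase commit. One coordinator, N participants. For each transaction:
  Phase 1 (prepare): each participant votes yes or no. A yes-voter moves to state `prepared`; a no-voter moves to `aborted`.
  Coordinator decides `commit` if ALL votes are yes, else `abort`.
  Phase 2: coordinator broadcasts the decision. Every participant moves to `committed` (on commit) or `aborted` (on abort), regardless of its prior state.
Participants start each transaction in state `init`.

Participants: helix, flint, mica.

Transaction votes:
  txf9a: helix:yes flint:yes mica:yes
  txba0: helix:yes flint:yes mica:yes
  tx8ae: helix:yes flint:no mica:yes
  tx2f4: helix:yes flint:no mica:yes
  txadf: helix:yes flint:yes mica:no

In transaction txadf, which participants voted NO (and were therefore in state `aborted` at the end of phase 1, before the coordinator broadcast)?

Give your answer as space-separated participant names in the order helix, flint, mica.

Answer: mica

Derivation:
Txn txadf phase 1: helix yes -> prepared; flint yes -> prepared; mica no -> aborted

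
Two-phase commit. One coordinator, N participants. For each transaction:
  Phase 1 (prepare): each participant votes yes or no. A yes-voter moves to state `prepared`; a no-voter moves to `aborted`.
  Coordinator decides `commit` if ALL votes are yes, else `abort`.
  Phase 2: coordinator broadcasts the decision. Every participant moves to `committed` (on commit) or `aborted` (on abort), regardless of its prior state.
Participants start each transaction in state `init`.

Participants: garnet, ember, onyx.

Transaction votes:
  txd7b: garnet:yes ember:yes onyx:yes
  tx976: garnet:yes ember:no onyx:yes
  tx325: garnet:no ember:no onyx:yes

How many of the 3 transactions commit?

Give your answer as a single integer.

Answer: 1

Derivation:
txd7b: all yes -> commit (commits=1)
tx976: no from ember -> abort (commits=1)
tx325: no from garnet, ember -> abort (commits=1)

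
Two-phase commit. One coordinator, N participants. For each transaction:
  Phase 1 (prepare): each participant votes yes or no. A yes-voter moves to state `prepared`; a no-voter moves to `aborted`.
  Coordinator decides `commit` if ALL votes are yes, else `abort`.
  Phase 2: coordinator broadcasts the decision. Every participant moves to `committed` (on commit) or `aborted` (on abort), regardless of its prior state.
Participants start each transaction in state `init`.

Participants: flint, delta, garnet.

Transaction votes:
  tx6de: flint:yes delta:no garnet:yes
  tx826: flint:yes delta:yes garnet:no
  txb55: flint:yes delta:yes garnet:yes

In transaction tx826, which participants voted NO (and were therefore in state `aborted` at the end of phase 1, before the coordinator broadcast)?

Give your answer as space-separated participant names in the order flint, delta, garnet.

Answer: garnet

Derivation:
Txn tx826 phase 1: flint yes -> prepared; delta yes -> prepared; garnet no -> aborted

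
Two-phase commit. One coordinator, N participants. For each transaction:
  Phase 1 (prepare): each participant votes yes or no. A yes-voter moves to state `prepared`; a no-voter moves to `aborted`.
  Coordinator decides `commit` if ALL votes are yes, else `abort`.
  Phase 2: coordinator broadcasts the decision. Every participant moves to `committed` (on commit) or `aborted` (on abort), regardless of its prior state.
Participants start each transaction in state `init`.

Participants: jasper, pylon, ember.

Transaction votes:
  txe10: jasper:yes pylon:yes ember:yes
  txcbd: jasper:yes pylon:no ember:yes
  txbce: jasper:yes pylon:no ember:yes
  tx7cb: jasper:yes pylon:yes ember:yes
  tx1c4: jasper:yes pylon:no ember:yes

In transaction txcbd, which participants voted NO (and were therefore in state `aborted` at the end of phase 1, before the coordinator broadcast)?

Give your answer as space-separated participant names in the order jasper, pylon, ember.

Answer: pylon

Derivation:
Txn txcbd phase 1: jasper yes -> prepared; pylon no -> aborted; ember yes -> prepared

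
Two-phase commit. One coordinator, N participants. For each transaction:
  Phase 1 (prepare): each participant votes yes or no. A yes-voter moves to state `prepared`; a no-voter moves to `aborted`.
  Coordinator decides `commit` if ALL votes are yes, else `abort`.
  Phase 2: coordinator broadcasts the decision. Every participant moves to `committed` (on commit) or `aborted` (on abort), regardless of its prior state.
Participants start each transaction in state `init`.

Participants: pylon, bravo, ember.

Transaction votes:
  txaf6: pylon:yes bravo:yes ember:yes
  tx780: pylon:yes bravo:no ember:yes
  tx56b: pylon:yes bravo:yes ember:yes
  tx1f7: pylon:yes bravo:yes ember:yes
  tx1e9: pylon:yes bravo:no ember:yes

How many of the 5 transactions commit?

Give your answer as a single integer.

Answer: 3

Derivation:
txaf6: all yes -> commit (commits=1)
tx780: no from bravo -> abort (commits=1)
tx56b: all yes -> commit (commits=2)
tx1f7: all yes -> commit (commits=3)
tx1e9: no from bravo -> abort (commits=3)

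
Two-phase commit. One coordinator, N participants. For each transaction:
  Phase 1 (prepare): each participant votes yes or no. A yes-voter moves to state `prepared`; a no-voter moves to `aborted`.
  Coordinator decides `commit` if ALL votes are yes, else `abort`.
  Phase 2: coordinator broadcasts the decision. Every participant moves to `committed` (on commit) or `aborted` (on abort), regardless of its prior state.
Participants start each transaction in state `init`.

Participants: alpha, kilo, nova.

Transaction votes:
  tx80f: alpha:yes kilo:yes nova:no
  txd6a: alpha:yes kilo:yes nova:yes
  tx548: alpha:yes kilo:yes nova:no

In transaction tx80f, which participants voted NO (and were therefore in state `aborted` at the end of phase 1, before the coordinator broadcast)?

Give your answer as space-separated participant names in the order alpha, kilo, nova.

Answer: nova

Derivation:
Txn tx80f phase 1: alpha yes -> prepared; kilo yes -> prepared; nova no -> aborted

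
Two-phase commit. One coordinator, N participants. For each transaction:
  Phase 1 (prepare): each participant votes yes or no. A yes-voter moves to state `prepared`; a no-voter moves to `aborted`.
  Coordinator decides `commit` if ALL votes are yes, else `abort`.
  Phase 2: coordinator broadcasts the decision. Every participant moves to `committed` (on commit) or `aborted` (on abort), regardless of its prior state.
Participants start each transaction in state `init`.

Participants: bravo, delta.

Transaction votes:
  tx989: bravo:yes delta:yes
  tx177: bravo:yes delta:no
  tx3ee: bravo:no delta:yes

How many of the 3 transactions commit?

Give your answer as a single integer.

tx989: all yes -> commit (commits=1)
tx177: no from delta -> abort (commits=1)
tx3ee: no from bravo -> abort (commits=1)

Answer: 1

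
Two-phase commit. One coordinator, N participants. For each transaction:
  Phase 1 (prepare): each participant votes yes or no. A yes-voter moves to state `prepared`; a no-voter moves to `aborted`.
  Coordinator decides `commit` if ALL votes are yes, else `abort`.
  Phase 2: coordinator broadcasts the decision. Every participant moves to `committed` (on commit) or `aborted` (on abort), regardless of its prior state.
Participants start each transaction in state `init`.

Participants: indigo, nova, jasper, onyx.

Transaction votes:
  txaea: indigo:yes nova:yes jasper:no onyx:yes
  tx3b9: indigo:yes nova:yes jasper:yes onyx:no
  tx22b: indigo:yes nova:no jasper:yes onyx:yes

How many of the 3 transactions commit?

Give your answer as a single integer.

Answer: 0

Derivation:
txaea: no from jasper -> abort (commits=0)
tx3b9: no from onyx -> abort (commits=0)
tx22b: no from nova -> abort (commits=0)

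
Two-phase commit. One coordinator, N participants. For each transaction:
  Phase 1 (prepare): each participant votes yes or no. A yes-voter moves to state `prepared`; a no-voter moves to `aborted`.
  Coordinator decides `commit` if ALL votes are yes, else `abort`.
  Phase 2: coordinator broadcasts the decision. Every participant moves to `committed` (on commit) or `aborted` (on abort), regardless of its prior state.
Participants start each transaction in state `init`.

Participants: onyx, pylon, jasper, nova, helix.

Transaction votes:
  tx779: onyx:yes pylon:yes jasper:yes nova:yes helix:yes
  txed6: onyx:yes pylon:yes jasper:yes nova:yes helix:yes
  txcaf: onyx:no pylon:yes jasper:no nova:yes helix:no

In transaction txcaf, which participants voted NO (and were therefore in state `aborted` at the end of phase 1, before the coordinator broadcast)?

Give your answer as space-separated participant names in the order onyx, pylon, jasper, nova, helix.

Answer: onyx jasper helix

Derivation:
Txn txcaf phase 1: onyx no -> aborted; pylon yes -> prepared; jasper no -> aborted; nova yes -> prepared; helix no -> aborted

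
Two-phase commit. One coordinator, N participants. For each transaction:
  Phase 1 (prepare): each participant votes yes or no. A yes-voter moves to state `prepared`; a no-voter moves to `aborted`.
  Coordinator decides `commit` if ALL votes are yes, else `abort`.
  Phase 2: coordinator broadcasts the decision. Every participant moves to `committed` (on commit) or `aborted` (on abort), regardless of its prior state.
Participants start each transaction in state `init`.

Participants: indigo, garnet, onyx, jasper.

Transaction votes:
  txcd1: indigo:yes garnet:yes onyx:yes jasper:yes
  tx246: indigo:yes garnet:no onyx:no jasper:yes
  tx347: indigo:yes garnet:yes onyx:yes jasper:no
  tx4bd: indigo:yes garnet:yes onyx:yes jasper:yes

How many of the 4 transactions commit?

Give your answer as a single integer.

txcd1: all yes -> commit (commits=1)
tx246: no from garnet, onyx -> abort (commits=1)
tx347: no from jasper -> abort (commits=1)
tx4bd: all yes -> commit (commits=2)

Answer: 2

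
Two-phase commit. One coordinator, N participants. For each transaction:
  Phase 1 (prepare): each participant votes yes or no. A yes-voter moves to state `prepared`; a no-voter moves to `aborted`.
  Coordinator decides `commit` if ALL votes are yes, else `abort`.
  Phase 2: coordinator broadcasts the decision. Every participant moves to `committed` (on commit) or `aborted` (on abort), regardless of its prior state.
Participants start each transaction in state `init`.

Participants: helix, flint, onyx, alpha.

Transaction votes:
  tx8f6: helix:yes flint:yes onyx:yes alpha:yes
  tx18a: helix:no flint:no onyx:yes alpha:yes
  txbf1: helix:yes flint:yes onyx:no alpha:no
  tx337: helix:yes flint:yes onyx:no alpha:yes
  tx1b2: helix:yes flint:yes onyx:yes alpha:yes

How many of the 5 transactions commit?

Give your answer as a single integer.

Answer: 2

Derivation:
tx8f6: all yes -> commit (commits=1)
tx18a: no from helix, flint -> abort (commits=1)
txbf1: no from onyx, alpha -> abort (commits=1)
tx337: no from onyx -> abort (commits=1)
tx1b2: all yes -> commit (commits=2)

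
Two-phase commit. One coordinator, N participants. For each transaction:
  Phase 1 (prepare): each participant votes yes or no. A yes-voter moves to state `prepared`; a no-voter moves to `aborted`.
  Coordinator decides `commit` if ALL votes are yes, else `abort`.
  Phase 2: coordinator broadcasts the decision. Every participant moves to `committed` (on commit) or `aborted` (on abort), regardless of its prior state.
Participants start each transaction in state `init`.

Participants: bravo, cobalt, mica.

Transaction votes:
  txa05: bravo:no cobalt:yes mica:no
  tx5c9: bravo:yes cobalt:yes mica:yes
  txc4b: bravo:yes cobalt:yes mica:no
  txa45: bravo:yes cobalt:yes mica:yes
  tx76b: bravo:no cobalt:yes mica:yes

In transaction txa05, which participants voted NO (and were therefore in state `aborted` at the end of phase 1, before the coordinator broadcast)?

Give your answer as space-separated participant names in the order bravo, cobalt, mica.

Txn txa05 phase 1: bravo no -> aborted; cobalt yes -> prepared; mica no -> aborted

Answer: bravo mica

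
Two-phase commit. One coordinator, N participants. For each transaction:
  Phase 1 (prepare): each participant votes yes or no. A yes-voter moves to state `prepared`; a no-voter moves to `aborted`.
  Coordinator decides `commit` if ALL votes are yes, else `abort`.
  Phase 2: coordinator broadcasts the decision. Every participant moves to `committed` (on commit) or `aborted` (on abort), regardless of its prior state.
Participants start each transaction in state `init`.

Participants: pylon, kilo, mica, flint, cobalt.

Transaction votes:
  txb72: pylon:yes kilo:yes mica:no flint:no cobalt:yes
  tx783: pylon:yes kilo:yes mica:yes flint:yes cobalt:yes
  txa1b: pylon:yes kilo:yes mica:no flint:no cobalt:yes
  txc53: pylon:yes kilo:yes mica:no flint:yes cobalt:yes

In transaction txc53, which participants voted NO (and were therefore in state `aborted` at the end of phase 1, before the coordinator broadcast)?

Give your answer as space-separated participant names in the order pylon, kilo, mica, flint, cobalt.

Answer: mica

Derivation:
Txn txc53 phase 1: pylon yes -> prepared; kilo yes -> prepared; mica no -> aborted; flint yes -> prepared; cobalt yes -> prepared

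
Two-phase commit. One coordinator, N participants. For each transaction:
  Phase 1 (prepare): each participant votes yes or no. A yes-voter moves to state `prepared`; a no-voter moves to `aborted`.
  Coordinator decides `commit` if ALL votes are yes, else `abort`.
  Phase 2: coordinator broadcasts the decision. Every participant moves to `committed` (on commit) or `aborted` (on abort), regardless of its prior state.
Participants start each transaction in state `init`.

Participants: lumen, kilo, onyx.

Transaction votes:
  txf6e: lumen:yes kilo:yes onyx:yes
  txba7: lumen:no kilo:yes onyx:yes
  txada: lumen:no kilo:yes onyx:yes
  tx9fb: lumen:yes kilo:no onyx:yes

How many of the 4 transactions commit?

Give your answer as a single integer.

txf6e: all yes -> commit (commits=1)
txba7: no from lumen -> abort (commits=1)
txada: no from lumen -> abort (commits=1)
tx9fb: no from kilo -> abort (commits=1)

Answer: 1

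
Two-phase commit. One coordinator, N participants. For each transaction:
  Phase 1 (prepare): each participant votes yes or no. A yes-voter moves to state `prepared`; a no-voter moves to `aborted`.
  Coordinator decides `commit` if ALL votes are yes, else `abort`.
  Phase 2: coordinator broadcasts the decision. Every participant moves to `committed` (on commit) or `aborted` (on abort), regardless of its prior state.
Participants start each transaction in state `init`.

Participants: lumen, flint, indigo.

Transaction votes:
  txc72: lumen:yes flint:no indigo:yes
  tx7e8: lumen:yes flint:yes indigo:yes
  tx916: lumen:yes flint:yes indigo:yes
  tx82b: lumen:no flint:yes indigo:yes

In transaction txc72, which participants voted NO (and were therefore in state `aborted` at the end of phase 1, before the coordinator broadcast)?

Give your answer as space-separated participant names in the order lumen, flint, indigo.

Txn txc72 phase 1: lumen yes -> prepared; flint no -> aborted; indigo yes -> prepared

Answer: flint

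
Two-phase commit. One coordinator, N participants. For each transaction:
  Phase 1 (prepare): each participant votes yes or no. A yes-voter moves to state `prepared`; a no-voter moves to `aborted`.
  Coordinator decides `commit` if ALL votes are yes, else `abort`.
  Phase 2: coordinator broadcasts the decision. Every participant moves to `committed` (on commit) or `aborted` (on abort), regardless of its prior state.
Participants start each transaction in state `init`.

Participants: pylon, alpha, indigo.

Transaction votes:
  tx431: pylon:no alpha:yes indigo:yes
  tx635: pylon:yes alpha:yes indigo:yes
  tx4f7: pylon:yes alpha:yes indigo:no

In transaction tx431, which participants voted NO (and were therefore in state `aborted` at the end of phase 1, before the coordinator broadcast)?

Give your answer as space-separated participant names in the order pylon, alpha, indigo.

Answer: pylon

Derivation:
Txn tx431 phase 1: pylon no -> aborted; alpha yes -> prepared; indigo yes -> prepared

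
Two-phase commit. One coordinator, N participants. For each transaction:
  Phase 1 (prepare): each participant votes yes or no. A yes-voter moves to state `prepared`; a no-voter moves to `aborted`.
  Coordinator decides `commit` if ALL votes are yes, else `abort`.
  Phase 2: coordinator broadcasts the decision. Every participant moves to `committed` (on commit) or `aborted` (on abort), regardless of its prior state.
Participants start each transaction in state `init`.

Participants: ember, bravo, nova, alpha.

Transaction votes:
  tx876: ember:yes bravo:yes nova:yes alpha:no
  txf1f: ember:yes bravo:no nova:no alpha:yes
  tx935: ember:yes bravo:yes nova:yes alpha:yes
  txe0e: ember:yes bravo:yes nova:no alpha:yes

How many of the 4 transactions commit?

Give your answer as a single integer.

tx876: no from alpha -> abort (commits=0)
txf1f: no from bravo, nova -> abort (commits=0)
tx935: all yes -> commit (commits=1)
txe0e: no from nova -> abort (commits=1)

Answer: 1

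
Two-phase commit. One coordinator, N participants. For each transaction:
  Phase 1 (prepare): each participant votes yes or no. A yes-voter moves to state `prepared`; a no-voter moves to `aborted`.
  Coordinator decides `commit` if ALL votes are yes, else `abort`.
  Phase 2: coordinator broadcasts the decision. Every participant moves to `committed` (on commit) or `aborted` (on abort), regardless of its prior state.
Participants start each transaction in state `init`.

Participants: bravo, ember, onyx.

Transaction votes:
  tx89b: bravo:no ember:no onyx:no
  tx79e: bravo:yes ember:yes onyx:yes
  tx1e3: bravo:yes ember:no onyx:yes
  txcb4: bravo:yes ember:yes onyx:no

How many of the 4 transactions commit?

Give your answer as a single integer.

Answer: 1

Derivation:
tx89b: no from bravo, ember, onyx -> abort (commits=0)
tx79e: all yes -> commit (commits=1)
tx1e3: no from ember -> abort (commits=1)
txcb4: no from onyx -> abort (commits=1)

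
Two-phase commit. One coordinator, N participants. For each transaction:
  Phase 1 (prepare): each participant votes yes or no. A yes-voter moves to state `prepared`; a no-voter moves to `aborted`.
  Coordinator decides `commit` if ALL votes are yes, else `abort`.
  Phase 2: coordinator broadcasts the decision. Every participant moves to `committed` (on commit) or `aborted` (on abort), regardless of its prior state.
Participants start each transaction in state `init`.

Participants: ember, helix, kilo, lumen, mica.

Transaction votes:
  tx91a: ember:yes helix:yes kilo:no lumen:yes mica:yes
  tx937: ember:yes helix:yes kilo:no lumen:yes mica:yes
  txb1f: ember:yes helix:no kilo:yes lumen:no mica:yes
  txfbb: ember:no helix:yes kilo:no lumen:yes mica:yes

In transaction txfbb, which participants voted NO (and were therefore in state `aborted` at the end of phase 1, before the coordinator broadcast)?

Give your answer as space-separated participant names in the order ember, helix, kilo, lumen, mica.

Txn txfbb phase 1: ember no -> aborted; helix yes -> prepared; kilo no -> aborted; lumen yes -> prepared; mica yes -> prepared

Answer: ember kilo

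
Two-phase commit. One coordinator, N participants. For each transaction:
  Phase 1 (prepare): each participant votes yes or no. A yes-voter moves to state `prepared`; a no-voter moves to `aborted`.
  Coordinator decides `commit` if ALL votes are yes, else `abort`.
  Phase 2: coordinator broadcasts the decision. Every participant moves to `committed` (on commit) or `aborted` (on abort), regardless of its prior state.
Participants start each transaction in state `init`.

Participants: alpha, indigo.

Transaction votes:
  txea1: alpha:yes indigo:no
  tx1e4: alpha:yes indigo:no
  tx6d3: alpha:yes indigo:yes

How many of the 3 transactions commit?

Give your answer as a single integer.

Answer: 1

Derivation:
txea1: no from indigo -> abort (commits=0)
tx1e4: no from indigo -> abort (commits=0)
tx6d3: all yes -> commit (commits=1)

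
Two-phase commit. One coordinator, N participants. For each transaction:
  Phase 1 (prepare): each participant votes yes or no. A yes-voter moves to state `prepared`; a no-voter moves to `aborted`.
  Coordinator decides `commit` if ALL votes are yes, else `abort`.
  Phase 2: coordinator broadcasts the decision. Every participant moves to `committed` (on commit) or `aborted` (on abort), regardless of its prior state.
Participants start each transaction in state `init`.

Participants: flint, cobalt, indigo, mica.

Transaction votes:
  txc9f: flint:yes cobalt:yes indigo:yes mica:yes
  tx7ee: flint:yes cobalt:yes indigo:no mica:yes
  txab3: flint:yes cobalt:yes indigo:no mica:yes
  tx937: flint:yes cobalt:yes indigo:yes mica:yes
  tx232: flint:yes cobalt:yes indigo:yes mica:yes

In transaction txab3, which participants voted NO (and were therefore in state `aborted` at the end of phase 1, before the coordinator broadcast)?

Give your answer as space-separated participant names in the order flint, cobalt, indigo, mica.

Answer: indigo

Derivation:
Txn txab3 phase 1: flint yes -> prepared; cobalt yes -> prepared; indigo no -> aborted; mica yes -> prepared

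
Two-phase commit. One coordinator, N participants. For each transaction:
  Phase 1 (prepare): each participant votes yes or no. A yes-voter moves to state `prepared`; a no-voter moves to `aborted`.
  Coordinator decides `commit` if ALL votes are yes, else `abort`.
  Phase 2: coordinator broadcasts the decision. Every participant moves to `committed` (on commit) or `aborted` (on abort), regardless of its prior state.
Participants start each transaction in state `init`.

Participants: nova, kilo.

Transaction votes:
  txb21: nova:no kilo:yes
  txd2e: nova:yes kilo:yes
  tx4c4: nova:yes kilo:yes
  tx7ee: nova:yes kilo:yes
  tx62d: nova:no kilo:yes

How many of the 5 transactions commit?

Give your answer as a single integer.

txb21: no from nova -> abort (commits=0)
txd2e: all yes -> commit (commits=1)
tx4c4: all yes -> commit (commits=2)
tx7ee: all yes -> commit (commits=3)
tx62d: no from nova -> abort (commits=3)

Answer: 3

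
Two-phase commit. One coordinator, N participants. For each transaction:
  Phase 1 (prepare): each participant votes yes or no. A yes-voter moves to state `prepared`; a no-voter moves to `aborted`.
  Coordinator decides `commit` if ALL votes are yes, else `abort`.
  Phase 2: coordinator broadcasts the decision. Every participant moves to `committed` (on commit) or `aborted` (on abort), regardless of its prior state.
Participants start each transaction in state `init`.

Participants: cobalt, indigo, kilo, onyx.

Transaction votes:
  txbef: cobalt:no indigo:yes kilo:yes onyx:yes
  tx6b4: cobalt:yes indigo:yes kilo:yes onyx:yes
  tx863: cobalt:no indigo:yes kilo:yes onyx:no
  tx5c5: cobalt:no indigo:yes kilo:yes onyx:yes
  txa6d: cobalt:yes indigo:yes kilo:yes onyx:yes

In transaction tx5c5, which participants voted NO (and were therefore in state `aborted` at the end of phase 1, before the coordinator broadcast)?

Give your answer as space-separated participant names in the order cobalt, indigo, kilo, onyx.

Txn tx5c5 phase 1: cobalt no -> aborted; indigo yes -> prepared; kilo yes -> prepared; onyx yes -> prepared

Answer: cobalt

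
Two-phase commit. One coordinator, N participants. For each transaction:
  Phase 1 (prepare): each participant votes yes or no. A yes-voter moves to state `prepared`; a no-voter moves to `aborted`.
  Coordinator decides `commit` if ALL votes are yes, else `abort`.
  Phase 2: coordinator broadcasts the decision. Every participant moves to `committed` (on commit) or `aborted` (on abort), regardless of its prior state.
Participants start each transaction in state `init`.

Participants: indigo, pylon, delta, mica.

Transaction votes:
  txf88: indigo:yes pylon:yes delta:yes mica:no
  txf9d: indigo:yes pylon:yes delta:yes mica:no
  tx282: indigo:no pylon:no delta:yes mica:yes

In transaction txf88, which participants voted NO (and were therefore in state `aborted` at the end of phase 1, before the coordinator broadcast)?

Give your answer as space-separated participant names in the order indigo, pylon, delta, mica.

Txn txf88 phase 1: indigo yes -> prepared; pylon yes -> prepared; delta yes -> prepared; mica no -> aborted

Answer: mica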